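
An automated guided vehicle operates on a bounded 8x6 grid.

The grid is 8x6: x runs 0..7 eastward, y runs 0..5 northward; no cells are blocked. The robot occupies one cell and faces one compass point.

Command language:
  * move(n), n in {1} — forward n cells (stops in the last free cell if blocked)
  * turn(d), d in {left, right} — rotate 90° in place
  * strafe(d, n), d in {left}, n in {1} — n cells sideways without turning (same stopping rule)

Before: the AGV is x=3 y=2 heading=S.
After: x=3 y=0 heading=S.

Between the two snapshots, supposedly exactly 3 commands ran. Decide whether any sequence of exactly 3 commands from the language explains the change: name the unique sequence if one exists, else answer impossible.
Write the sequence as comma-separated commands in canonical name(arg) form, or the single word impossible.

key: still facing S at the end — nothing in the sequence rotates
start: x=3 y=2 heading=S
[1] after move(1): x=3 y=1 heading=S
[2] after move(1): x=3 y=0 heading=S
[3] after move(1): x=3 y=0 heading=S
all 64 alternatives checked — unique.

move(1), move(1), move(1)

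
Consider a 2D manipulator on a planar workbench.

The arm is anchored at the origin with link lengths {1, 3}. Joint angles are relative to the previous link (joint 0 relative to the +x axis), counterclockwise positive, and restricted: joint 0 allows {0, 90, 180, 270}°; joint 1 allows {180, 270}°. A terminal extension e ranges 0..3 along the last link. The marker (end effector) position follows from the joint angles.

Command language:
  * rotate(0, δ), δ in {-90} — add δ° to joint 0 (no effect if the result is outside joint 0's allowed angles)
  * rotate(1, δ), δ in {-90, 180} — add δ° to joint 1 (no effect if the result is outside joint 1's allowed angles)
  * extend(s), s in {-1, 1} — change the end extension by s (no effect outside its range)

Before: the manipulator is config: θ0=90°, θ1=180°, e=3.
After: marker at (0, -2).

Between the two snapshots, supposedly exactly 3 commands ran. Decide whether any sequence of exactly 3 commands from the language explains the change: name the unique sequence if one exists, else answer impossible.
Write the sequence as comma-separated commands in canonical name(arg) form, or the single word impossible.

start: config: θ0=90°, θ1=180°, e=3
t=1 extend(-1) ⇒ config: θ0=90°, θ1=180°, e=2
t=2 extend(-1) ⇒ config: θ0=90°, θ1=180°, e=1
t=3 extend(-1) ⇒ config: θ0=90°, θ1=180°, e=0
no other 3-command option fits: unique.

extend(-1), extend(-1), extend(-1)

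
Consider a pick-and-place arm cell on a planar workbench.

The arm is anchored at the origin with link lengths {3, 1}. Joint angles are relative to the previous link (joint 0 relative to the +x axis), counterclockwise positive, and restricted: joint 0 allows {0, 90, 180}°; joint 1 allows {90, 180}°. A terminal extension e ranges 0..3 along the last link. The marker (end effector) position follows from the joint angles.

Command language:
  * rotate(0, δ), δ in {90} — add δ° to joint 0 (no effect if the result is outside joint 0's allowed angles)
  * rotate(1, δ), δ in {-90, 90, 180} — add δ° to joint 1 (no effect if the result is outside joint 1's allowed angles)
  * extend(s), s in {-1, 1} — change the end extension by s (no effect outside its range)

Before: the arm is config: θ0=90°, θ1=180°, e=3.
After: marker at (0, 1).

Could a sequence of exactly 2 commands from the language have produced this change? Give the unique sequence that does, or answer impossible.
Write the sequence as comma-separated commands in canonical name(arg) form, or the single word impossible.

initial: config: θ0=90°, θ1=180°, e=3
t=1 extend(-1) ⇒ config: θ0=90°, θ1=180°, e=2
t=2 extend(-1) ⇒ config: θ0=90°, θ1=180°, e=1
no other 2-command option fits: unique.

extend(-1), extend(-1)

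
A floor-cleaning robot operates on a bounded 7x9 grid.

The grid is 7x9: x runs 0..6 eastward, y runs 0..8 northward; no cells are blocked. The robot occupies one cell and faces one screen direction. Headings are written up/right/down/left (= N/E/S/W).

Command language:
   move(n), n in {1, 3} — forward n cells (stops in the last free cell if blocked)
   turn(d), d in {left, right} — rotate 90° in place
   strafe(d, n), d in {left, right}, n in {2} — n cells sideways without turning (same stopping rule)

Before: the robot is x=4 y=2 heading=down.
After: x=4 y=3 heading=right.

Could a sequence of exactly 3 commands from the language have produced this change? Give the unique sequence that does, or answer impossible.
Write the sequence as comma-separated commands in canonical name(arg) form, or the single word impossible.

move(1), turn(left), strafe(left, 2)

key: position moved to (4,3) AND the heading swung to E — translation plus rotation needed
start: x=4 y=2 heading=down
step 1 (move(1)): x=4 y=1 heading=down
step 2 (turn(left)): x=4 y=1 heading=right
step 3 (strafe(left, 2)): x=4 y=3 heading=right
all 216 alternatives checked — unique.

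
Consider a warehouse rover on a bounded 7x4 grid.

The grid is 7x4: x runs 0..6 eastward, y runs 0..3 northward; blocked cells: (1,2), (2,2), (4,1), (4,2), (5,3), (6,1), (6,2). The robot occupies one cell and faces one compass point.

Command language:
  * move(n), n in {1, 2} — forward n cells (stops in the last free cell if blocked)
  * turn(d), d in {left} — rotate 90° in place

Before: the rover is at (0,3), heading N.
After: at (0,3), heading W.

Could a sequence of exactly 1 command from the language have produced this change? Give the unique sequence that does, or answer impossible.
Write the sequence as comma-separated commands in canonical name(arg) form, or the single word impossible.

turn(left)

key: parked at (0,3) the whole time — nothing moves the robot
t0: at (0,3), heading N
1. turn(left) → at (0,3), heading W
no other 1-command option fits: unique.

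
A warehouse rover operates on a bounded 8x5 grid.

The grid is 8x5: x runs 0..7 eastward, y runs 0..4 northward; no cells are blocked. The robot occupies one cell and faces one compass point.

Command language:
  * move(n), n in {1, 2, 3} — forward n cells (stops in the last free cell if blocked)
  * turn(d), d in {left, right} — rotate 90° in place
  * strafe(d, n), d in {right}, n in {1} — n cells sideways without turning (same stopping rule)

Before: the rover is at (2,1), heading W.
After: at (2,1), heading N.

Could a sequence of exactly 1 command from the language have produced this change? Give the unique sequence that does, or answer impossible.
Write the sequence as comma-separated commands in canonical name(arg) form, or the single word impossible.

turn(right)

key: parked at (2,1) the whole time — nothing moves the robot
begin: at (2,1), heading W
step 1 (turn(right)): at (2,1), heading N
all 6 alternatives checked — unique.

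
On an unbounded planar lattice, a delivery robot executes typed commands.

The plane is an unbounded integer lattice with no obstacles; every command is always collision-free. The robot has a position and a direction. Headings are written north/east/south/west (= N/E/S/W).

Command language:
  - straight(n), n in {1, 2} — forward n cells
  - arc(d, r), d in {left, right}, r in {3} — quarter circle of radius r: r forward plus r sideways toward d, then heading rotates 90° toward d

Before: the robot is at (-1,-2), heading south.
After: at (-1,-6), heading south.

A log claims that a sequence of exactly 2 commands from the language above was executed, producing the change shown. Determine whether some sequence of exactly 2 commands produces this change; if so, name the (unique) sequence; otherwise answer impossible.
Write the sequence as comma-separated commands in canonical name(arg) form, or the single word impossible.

key: still facing S at the end — nothing in the sequence rotates
begin: at (-1,-2), heading south
[1] after straight(2): at (-1,-4), heading south
[2] after straight(2): at (-1,-6), heading south
uniquely the one of 16 2-step routes that fits.

straight(2), straight(2)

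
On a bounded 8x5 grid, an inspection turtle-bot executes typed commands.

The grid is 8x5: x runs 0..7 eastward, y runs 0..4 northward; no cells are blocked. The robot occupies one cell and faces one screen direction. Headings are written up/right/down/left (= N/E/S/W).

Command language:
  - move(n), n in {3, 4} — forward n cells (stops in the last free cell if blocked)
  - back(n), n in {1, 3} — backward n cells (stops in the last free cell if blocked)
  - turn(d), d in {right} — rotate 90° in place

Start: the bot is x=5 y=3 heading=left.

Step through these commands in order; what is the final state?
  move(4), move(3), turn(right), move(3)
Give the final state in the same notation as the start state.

x=0 y=4 heading=up

t0: x=5 y=3 heading=left
t=1 move(4) ⇒ x=1 y=3 heading=left
t=2 move(3) ⇒ x=0 y=3 heading=left
t=3 turn(right) ⇒ x=0 y=3 heading=up
t=4 move(3) ⇒ x=0 y=4 heading=up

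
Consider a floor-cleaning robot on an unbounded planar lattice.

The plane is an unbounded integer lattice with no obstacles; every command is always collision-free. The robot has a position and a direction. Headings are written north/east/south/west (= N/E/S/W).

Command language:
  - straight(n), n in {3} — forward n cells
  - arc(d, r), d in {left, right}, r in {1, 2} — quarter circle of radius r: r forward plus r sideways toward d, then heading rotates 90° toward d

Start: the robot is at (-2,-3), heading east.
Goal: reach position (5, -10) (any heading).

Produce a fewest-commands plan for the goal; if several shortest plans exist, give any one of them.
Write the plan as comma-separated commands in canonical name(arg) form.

arc(right, 2), arc(left, 2), arc(right, 2), arc(left, 1)

begin: at (-2,-3), heading east
[1] after arc(right, 2): at (0,-5), heading south
[2] after arc(left, 2): at (2,-7), heading east
[3] after arc(right, 2): at (4,-9), heading south
[4] after arc(left, 1): at (5,-10), heading east
no 3-step plan works, so 4 is optimal.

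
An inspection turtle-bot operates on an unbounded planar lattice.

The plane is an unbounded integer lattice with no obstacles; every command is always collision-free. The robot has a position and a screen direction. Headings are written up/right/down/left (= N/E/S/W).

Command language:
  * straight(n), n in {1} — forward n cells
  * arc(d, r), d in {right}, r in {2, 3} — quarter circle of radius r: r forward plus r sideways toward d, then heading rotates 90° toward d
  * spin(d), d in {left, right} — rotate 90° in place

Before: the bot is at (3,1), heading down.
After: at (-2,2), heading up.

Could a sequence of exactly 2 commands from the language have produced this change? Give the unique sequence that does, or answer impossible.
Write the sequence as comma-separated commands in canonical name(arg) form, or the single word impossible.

key: position moved to (-2,2) AND the heading swung to N — translation plus rotation needed
from: at (3,1), heading down
t=1 arc(right, 2) ⇒ at (1,-1), heading left
t=2 arc(right, 3) ⇒ at (-2,2), heading up
uniquely the one of 25 2-step routes that fits.

arc(right, 2), arc(right, 3)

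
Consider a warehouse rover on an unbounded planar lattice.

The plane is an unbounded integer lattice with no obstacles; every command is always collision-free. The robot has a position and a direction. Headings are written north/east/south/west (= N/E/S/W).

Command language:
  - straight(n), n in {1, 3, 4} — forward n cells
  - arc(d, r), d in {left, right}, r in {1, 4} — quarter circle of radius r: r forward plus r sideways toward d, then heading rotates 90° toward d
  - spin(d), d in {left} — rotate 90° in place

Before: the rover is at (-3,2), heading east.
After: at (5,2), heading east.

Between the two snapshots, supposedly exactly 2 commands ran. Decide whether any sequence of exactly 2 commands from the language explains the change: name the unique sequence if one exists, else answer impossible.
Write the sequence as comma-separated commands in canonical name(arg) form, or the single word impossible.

straight(4), straight(4)

key: heading stays E — no command in the sequence turns
start: at (-3,2), heading east
[1] after straight(4): at (1,2), heading east
[2] after straight(4): at (5,2), heading east
no other 2-command option fits: unique.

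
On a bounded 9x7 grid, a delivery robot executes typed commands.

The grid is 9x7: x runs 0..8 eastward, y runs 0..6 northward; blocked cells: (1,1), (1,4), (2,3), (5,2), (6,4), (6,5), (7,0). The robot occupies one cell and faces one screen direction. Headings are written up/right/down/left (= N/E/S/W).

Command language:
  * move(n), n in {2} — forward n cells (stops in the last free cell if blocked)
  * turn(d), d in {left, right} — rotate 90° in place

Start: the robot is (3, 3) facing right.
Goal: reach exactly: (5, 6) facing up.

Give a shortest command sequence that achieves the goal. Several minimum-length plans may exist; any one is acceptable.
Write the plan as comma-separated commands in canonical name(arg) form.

move(2), turn(left), move(2), move(2)

begin: (3, 3) facing right
t=1 move(2) ⇒ (5, 3) facing right
t=2 turn(left) ⇒ (5, 3) facing up
t=3 move(2) ⇒ (5, 5) facing up
t=4 move(2) ⇒ (5, 6) facing up
minimal: 4 command(s), checked below 4.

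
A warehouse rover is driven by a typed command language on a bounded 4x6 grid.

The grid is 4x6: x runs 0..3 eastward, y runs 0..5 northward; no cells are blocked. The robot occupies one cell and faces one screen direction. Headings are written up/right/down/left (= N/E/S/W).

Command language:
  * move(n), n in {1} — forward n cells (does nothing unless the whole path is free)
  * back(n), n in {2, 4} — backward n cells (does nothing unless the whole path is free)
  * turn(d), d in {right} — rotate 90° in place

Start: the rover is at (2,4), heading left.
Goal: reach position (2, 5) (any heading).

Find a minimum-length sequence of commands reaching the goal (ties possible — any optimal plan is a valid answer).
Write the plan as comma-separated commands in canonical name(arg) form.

turn(right), move(1)

start: at (2,4), heading left
[1] after turn(right): at (2,4), heading up
[2] after move(1): at (2,5), heading up
no 1-step plan works, so 2 is optimal.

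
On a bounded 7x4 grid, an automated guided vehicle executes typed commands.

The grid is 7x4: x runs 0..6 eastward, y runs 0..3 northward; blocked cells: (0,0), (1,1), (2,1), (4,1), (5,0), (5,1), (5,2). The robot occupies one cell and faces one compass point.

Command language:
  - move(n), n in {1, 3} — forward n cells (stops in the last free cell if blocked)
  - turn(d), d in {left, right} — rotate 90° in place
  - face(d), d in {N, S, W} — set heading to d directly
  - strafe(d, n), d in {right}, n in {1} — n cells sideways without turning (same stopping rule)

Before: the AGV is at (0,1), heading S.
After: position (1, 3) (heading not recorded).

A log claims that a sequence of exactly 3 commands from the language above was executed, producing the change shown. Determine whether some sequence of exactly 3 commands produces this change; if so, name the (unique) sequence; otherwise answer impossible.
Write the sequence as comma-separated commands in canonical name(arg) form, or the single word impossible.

face(N), move(3), strafe(right, 1)

key: move(3) runs into the grid edge before its full distance
begin: at (0,1), heading S
t=1 face(N) ⇒ at (0,1), heading N
t=2 move(3) ⇒ at (0,3), heading N
t=3 strafe(right, 1) ⇒ at (1,3), heading N
all 512 alternatives checked — unique.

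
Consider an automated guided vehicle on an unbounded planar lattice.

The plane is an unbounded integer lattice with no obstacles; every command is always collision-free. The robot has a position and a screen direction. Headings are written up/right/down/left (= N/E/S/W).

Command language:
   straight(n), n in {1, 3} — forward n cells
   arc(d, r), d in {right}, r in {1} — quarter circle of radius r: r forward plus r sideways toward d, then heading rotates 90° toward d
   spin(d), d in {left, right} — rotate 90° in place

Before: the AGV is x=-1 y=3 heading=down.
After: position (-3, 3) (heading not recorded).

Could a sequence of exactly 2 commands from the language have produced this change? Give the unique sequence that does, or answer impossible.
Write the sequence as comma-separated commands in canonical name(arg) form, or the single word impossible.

t0: x=-1 y=3 heading=down
1. arc(right, 1) → x=-2 y=2 heading=left
2. arc(right, 1) → x=-3 y=3 heading=up
uniquely the one of 25 2-step routes that fits.

arc(right, 1), arc(right, 1)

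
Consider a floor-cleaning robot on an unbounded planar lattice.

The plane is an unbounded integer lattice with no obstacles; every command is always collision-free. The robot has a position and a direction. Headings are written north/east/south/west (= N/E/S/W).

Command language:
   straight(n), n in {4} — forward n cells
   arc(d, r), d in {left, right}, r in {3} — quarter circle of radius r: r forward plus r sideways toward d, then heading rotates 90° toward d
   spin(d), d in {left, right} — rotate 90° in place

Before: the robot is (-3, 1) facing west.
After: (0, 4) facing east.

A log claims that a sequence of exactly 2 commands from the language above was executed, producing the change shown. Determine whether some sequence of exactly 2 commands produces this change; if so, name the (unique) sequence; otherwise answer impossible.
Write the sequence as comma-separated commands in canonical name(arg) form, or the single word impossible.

spin(right), arc(right, 3)

key: running arc(right, 3) before spin(right) would end elsewhere — order is forced
from: (-3, 1) facing west
step 1 (spin(right)): (-3, 1) facing north
step 2 (arc(right, 3)): (0, 4) facing east
uniquely the one of 25 2-step routes that fits.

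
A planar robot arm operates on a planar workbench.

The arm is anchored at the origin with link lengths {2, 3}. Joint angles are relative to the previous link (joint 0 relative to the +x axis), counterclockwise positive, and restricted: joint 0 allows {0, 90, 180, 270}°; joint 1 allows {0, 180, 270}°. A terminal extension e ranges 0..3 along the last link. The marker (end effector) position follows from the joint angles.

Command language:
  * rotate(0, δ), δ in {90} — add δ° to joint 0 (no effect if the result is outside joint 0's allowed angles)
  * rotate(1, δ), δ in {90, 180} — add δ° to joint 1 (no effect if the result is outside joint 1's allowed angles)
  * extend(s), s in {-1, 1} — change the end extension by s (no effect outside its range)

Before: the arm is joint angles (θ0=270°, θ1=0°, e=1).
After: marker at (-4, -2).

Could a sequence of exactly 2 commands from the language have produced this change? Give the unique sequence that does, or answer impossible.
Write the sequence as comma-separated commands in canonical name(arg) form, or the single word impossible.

key: order matters: swapping rotate(1, 180) and rotate(1, 90) lands elsewhere
initial: joint angles (θ0=270°, θ1=0°, e=1)
1. rotate(1, 180) → joint angles (θ0=270°, θ1=180°, e=1)
2. rotate(1, 90) → joint angles (θ0=270°, θ1=270°, e=1)
uniquely the one of 25 2-step routes that fits.

rotate(1, 180), rotate(1, 90)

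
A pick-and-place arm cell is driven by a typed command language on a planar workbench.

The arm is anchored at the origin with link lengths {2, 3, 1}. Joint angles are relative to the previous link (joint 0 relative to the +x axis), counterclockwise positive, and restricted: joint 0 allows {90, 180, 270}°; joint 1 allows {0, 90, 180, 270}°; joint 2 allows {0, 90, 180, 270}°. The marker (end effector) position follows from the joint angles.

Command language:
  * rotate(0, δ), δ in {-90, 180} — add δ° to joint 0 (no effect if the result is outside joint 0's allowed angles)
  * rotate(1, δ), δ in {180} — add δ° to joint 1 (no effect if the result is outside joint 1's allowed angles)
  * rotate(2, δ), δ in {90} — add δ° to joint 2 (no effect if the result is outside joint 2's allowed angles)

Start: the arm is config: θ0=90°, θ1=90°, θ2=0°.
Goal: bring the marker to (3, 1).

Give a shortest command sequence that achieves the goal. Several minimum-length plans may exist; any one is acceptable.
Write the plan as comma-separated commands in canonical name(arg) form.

from: config: θ0=90°, θ1=90°, θ2=0°
step 1 (rotate(1, 180)): config: θ0=90°, θ1=270°, θ2=0°
step 2 (rotate(2, 90)): config: θ0=90°, θ1=270°, θ2=90°
step 3 (rotate(2, 90)): config: θ0=90°, θ1=270°, θ2=180°
step 4 (rotate(2, 90)): config: θ0=90°, θ1=270°, θ2=270°
minimal: 4 command(s), checked below 4.

rotate(1, 180), rotate(2, 90), rotate(2, 90), rotate(2, 90)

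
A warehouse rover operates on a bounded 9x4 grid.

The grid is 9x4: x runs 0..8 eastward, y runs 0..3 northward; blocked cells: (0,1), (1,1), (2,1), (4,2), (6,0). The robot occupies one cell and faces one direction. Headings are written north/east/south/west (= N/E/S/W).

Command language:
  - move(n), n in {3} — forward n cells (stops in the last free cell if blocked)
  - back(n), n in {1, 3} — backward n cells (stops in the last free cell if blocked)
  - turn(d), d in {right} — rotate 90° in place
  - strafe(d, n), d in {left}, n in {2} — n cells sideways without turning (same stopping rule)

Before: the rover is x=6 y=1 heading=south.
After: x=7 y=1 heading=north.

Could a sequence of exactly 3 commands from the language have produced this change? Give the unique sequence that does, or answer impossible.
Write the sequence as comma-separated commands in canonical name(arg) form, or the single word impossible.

turn(right), back(1), turn(right)

key: cell and facing (now N) both changed — the 3 commands mix motion and turning
start: x=6 y=1 heading=south
t=1 turn(right) ⇒ x=6 y=1 heading=west
t=2 back(1) ⇒ x=7 y=1 heading=west
t=3 turn(right) ⇒ x=7 y=1 heading=north
no rival 3-sequence matches.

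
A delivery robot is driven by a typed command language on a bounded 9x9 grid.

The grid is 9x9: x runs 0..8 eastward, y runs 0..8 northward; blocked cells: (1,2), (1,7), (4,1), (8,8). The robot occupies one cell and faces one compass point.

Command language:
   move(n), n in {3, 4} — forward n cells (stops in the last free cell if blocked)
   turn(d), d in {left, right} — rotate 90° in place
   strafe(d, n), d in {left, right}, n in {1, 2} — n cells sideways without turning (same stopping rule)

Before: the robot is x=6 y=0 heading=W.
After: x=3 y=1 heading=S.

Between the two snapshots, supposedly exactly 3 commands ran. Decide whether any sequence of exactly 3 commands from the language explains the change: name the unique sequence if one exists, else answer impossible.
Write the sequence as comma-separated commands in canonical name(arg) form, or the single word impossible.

move(3), strafe(right, 1), turn(left)

key: position moved to (3,1) AND the heading swung to S — translation plus rotation needed
start: x=6 y=0 heading=W
[1] after move(3): x=3 y=0 heading=W
[2] after strafe(right, 1): x=3 y=1 heading=W
[3] after turn(left): x=3 y=1 heading=S
uniquely the one of 512 3-step routes that fits.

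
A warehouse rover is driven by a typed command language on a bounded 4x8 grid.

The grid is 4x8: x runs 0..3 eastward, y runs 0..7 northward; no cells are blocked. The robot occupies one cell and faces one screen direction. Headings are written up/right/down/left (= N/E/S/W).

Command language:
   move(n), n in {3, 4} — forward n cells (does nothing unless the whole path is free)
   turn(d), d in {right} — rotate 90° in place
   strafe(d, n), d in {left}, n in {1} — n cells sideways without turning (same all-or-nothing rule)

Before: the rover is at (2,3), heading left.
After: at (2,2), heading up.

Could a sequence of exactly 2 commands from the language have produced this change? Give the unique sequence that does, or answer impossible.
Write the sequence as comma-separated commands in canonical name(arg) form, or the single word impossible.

strafe(left, 1), turn(right)

key: position moved to (2,2) AND the heading swung to N — translation plus rotation needed
from: at (2,3), heading left
1. strafe(left, 1) → at (2,2), heading left
2. turn(right) → at (2,2), heading up
uniquely the one of 16 2-step routes that fits.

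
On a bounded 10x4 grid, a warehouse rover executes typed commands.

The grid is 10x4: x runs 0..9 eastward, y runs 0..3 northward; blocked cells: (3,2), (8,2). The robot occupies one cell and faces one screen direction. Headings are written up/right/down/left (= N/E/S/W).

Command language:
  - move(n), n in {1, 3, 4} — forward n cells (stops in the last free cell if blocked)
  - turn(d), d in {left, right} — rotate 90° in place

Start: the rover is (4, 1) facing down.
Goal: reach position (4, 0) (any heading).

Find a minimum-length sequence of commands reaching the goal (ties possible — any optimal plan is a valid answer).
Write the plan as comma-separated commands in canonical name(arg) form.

move(4)

start: (4, 1) facing down
[1] after move(4): (4, 0) facing down
no 0-step plan works, so 1 is optimal.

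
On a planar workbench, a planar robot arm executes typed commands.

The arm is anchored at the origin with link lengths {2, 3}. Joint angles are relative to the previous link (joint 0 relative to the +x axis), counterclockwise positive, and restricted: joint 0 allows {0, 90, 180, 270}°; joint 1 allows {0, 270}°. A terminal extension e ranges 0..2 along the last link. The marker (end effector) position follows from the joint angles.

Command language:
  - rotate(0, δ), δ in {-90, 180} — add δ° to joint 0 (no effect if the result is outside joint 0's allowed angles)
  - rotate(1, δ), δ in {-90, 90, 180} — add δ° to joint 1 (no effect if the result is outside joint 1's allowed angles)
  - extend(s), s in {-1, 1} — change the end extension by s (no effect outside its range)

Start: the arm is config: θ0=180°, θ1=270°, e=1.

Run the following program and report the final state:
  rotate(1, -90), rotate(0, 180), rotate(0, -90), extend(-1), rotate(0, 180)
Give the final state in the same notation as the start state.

initial: config: θ0=180°, θ1=270°, e=1
1. rotate(1, -90) → config: θ0=180°, θ1=270°, e=1
2. rotate(0, 180) → config: θ0=0°, θ1=270°, e=1
3. rotate(0, -90) → config: θ0=270°, θ1=270°, e=1
4. extend(-1) → config: θ0=270°, θ1=270°, e=0
5. rotate(0, 180) → config: θ0=90°, θ1=270°, e=0

config: θ0=90°, θ1=270°, e=0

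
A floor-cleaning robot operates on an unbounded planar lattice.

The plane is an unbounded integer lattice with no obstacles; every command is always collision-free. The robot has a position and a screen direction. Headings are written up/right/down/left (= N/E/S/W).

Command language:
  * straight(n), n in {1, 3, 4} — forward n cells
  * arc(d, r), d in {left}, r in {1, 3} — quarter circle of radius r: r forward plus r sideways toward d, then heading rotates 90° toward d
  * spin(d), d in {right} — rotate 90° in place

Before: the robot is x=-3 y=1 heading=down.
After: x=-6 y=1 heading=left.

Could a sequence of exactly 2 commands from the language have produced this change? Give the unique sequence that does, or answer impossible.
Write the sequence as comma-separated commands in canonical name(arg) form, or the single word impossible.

spin(right), straight(3)

key: running straight(3) before spin(right) would end elsewhere — order is forced
from: x=-3 y=1 heading=down
1. spin(right) → x=-3 y=1 heading=left
2. straight(3) → x=-6 y=1 heading=left
all 36 alternatives checked — unique.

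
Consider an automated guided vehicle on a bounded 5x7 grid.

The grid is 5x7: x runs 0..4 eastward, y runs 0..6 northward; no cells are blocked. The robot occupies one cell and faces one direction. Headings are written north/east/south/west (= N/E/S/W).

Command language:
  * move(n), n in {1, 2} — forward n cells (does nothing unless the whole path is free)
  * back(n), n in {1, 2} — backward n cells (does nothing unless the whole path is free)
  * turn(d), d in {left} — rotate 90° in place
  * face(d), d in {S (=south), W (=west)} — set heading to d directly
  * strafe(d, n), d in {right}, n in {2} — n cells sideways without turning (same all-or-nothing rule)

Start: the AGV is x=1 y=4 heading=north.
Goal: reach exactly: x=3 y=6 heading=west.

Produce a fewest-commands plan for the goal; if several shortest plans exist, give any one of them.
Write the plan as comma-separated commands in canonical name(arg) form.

begin: x=1 y=4 heading=north
step 1 (move(2)): x=1 y=6 heading=north
step 2 (face(W)): x=1 y=6 heading=west
step 3 (back(2)): x=3 y=6 heading=west
nothing shorter than 3 reaches the goal.

move(2), face(W), back(2)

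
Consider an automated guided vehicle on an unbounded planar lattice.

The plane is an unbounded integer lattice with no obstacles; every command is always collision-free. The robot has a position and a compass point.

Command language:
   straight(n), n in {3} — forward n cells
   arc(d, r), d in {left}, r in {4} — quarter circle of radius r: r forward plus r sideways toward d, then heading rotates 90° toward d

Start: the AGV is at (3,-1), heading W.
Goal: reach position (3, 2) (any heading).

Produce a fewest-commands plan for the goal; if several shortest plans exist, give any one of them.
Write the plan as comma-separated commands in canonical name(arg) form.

arc(left, 4), arc(left, 4), arc(left, 4), straight(3), arc(left, 4)

start: at (3,-1), heading W
t=1 arc(left, 4) ⇒ at (-1,-5), heading S
t=2 arc(left, 4) ⇒ at (3,-9), heading E
t=3 arc(left, 4) ⇒ at (7,-5), heading N
t=4 straight(3) ⇒ at (7,-2), heading N
t=5 arc(left, 4) ⇒ at (3,2), heading W
minimal: 5 command(s), checked below 5.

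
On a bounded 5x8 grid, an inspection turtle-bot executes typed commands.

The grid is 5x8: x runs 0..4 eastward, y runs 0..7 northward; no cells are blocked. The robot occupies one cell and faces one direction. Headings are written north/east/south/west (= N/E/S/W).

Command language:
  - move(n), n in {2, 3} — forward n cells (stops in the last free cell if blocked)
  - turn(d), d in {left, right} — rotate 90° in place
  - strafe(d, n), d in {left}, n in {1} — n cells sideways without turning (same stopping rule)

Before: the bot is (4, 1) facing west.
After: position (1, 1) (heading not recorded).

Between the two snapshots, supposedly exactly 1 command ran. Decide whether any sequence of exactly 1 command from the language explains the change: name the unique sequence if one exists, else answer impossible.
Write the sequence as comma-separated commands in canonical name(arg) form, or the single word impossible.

move(3)

begin: (4, 1) facing west
step 1 (move(3)): (1, 1) facing west
all 5 alternatives checked — unique.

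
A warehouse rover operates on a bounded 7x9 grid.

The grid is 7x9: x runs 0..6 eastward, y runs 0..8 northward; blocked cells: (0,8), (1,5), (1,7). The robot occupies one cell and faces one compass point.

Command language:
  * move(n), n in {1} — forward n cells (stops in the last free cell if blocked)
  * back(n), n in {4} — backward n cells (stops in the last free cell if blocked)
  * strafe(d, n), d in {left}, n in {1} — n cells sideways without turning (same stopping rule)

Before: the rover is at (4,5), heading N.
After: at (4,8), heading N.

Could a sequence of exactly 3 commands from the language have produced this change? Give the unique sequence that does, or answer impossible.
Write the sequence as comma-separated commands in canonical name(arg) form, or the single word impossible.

key: still facing N at the end — nothing in the sequence rotates
begin: at (4,5), heading N
1. move(1) → at (4,6), heading N
2. move(1) → at (4,7), heading N
3. move(1) → at (4,8), heading N
no rival 3-sequence matches.

move(1), move(1), move(1)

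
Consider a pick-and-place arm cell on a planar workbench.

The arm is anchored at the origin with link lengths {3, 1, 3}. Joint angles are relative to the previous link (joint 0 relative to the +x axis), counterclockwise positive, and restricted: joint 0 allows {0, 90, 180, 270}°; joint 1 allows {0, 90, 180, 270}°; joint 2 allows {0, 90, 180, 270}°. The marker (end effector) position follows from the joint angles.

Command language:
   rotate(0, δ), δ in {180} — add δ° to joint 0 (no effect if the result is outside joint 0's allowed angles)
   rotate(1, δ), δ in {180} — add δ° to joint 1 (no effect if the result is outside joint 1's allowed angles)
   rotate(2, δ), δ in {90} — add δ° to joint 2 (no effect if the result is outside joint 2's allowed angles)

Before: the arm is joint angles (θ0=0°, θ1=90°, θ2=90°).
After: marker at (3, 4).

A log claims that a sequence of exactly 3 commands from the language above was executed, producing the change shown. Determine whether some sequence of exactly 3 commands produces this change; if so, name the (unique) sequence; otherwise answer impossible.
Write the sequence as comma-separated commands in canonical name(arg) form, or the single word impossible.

rotate(2, 90), rotate(2, 90), rotate(2, 90)

begin: joint angles (θ0=0°, θ1=90°, θ2=90°)
[1] after rotate(2, 90): joint angles (θ0=0°, θ1=90°, θ2=180°)
[2] after rotate(2, 90): joint angles (θ0=0°, θ1=90°, θ2=270°)
[3] after rotate(2, 90): joint angles (θ0=0°, θ1=90°, θ2=0°)
no rival 3-sequence matches.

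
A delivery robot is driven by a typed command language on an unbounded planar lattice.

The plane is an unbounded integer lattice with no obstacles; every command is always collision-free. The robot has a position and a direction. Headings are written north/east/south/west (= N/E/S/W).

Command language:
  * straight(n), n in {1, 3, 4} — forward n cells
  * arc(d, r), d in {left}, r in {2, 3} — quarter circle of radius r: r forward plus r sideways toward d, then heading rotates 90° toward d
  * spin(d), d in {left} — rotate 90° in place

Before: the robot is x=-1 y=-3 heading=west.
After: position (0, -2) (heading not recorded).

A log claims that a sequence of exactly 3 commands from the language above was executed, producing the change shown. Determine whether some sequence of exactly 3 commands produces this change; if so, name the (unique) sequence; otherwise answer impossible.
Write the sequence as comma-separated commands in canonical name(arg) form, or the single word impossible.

arc(left, 2), spin(left), arc(left, 3)

key: order matters: swapping arc(left, 2) and arc(left, 3) lands elsewhere
from: x=-1 y=-3 heading=west
t=1 arc(left, 2) ⇒ x=-3 y=-5 heading=south
t=2 spin(left) ⇒ x=-3 y=-5 heading=east
t=3 arc(left, 3) ⇒ x=0 y=-2 heading=north
uniquely the one of 216 3-step routes that fits.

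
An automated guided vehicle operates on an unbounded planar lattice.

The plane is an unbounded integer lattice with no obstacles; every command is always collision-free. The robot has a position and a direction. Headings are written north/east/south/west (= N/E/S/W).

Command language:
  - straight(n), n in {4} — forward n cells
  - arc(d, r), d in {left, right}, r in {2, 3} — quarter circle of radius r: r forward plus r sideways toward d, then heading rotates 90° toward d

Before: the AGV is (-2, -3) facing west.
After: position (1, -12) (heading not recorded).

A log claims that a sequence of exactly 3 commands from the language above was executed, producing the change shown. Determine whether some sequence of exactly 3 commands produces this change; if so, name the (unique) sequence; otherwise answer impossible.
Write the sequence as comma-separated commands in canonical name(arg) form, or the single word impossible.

key: order matters: swapping arc(left, 3) and arc(right, 3) lands elsewhere
initial: (-2, -3) facing west
[1] after arc(left, 3): (-5, -6) facing south
[2] after arc(left, 3): (-2, -9) facing east
[3] after arc(right, 3): (1, -12) facing south
no other 3-command option fits: unique.

arc(left, 3), arc(left, 3), arc(right, 3)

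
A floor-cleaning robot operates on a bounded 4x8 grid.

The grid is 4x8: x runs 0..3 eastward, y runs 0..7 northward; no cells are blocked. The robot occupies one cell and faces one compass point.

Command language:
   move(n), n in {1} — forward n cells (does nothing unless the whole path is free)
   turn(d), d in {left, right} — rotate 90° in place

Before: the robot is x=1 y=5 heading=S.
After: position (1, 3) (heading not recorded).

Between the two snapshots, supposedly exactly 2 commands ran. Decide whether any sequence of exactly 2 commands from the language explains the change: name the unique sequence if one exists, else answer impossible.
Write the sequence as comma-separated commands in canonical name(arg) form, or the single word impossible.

move(1), move(1)

from: x=1 y=5 heading=S
[1] after move(1): x=1 y=4 heading=S
[2] after move(1): x=1 y=3 heading=S
all 9 alternatives checked — unique.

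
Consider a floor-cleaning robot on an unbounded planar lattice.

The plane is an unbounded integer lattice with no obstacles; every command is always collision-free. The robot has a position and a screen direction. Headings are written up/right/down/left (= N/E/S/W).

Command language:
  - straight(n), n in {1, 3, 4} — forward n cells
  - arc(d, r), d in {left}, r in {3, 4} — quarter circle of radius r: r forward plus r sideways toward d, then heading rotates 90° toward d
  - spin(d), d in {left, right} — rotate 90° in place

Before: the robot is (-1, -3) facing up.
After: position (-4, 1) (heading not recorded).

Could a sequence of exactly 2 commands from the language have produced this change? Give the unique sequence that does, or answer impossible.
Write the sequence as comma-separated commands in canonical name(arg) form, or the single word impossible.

straight(1), arc(left, 3)

key: running arc(left, 3) before straight(1) would end elsewhere — order is forced
initial: (-1, -3) facing up
1. straight(1) → (-1, -2) facing up
2. arc(left, 3) → (-4, 1) facing left
no rival 2-sequence matches.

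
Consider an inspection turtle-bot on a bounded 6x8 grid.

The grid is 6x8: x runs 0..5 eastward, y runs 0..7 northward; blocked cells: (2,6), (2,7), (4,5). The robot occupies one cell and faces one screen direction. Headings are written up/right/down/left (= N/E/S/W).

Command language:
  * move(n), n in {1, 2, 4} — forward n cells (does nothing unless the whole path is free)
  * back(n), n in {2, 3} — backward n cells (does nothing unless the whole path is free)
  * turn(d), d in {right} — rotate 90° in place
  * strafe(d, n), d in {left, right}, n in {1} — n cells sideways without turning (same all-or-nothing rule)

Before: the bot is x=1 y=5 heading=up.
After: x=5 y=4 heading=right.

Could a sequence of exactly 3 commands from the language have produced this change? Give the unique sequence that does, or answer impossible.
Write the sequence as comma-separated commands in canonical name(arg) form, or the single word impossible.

turn(right), strafe(right, 1), move(4)

key: order matters: swapping turn(right) and move(4) lands elsewhere
start: x=1 y=5 heading=up
t=1 turn(right) ⇒ x=1 y=5 heading=right
t=2 strafe(right, 1) ⇒ x=1 y=4 heading=right
t=3 move(4) ⇒ x=5 y=4 heading=right
no other 3-command option fits: unique.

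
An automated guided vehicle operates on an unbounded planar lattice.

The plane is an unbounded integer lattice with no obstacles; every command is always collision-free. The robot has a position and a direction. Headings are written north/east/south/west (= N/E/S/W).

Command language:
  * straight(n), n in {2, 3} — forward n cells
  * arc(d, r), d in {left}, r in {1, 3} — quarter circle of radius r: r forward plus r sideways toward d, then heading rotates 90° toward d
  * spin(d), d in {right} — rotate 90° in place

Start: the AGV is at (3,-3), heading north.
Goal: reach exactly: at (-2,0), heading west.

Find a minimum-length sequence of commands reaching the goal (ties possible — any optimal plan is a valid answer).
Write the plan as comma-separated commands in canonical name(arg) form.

from: at (3,-3), heading north
[1] after arc(left, 3): at (0,0), heading west
[2] after straight(2): at (-2,0), heading west
minimal: 2 command(s), checked below 2.

arc(left, 3), straight(2)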